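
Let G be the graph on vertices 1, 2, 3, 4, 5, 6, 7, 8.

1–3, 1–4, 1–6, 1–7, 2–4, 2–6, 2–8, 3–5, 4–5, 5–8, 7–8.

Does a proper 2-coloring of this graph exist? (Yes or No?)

No

The cycle 1-3-5-8-7-1 has odd length 5, so it cannot be 2-colored; at least 3 colors are needed.
So 2 colors are not enough.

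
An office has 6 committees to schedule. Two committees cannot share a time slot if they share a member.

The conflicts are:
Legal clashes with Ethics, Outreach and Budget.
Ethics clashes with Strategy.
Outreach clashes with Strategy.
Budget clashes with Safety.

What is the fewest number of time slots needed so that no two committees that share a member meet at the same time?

2

Legal and Budget conflict, so at least 2 time slots are needed.
2 time slots suffice: time slot 1 → {Legal, Strategy, Safety}; time slot 2 → {Ethics, Outreach, Budget}. Each listed conflict is separated.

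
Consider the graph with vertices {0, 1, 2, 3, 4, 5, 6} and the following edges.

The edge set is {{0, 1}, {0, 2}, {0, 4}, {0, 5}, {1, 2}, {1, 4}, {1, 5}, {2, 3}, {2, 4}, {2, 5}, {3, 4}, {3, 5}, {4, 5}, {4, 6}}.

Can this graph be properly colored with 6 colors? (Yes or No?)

Yes

The chromatic number is 5. 0, 1, 2, 4, 5 form a clique, so at least 5 colors are needed.
5 colors suffice: color a → {4}; color b → {2, 6}; color c → {5}; color d → {1, 3}; color e → {0}.
Since 6 ≥ 5, a proper 6-coloring certainly exists.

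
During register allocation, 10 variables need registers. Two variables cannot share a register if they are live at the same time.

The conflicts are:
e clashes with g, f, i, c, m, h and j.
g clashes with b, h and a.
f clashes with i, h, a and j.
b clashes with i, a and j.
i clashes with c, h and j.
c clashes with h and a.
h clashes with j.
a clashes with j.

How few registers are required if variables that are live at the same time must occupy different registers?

e, f, i, h, j all conflict with each other, so at least 5 registers are needed.
5 registers suffice: register 1 → {e, a}; register 2 → {g, i, m}; register 3 → {b, h}; register 4 → {c, j}; register 5 → {f}. Each listed conflict is separated.

5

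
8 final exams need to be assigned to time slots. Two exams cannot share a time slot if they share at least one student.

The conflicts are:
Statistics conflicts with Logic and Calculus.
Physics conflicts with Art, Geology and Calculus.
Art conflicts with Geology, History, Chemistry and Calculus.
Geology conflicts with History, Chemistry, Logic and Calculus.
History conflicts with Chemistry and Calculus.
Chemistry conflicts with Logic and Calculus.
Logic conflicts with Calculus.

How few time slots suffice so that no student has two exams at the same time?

Art, Geology, History, Chemistry, Calculus pairwise conflict, so at least 5 time slots are needed.
5 time slots suffice: time slot 1 → {Calculus}; time slot 2 → {Statistics, Geology}; time slot 3 → {Art, Logic}; time slot 4 → {Physics, Chemistry}; time slot 5 → {History}. Every pair that conflicts lands in different time slots.

5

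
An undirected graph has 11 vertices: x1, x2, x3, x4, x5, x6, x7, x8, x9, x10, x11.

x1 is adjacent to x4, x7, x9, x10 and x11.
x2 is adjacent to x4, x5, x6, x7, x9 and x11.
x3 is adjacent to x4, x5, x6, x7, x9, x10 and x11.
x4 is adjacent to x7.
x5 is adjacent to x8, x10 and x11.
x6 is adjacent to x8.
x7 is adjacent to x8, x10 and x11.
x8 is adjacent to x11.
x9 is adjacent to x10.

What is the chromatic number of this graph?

x2, x4, x7 are mutually adjacent, so at least 3 colors are needed.
3 colors suffice: color 1 → {x1, x2, x3, x8}; color 2 → {x5, x6, x7, x9}; color 3 → {x4, x10, x11}. No two adjacent vertices share a color.

3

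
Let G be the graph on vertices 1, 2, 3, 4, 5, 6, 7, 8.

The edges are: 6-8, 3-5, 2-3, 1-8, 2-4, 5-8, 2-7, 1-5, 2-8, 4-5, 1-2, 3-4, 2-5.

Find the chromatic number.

4

1, 2, 5, 8 are pairwise adjacent (a clique of size 4), so at least 4 colors are needed.
4 colors suffice: color a → {2, 6}; color b → {5, 7}; color c → {4, 8}; color d → {1, 3}. Every edge joins two different colors.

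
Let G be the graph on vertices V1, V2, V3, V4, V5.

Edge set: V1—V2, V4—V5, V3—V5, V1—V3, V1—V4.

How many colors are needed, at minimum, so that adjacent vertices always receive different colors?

V4 and V5 are adjacent, so at least 2 colors are needed.
2 colors suffice: color 1 → {V1, V5}; color 2 → {V2, V3, V4}. Each edge has distinct colors on its endpoints.

2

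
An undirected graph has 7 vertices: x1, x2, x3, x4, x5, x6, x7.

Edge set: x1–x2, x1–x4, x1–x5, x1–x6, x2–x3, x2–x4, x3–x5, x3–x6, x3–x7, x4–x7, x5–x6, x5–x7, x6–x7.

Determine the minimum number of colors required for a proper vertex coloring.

x3, x5, x6, x7 are pairwise adjacent (a clique of size 4), so at least 4 colors are needed.
4 colors suffice: color 1 → {x4, x5}; color 2 → {x1, x7}; color 3 → {x2, x6}; color 4 → {x3}. Each edge has distinct colors on its endpoints.

4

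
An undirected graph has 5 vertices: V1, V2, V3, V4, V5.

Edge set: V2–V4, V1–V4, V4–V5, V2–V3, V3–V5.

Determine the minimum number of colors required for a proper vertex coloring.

2

V4 and V5 are adjacent, so at least 2 colors are needed.
2 colors suffice: color 1 → {V3, V4}; color 2 → {V1, V2, V5}. No two adjacent vertices share a color.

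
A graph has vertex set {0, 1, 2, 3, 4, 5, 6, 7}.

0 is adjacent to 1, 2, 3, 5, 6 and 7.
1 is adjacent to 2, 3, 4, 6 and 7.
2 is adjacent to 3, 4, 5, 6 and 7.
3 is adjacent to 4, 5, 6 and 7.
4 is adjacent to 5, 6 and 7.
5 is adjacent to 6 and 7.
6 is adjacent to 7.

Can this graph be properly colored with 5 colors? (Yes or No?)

1, 2, 3, 4, 6, 7 are mutually adjacent (a clique of size 6), so at least 6 colors are needed.
So 5 colors are not enough.

No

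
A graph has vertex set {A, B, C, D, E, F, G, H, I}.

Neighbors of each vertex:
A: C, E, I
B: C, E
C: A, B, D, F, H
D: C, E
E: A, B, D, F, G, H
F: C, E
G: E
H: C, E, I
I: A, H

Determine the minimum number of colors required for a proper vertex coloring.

C and H are adjacent, so at least 2 colors are needed.
2 colors suffice: color 1 → {C, E, I}; color 2 → {A, B, D, F, G, H}. No two adjacent vertices share a color.

2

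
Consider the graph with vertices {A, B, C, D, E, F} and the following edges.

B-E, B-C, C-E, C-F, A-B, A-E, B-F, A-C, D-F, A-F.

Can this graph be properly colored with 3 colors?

No

A, B, C, E are mutually adjacent (a clique of size 4), so at least 4 colors are needed.
So 3 colors are not enough.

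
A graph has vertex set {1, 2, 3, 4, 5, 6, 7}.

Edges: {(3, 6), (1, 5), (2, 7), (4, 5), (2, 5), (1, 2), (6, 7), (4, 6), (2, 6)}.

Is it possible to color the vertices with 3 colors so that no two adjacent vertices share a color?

The chromatic number is 3. 2, 6, 7 form a triangle, so at least 3 colors are needed.
3 colors suffice: color a → {5, 6}; color b → {2, 3, 4}; color c → {1, 7}.
That is already a proper 3-coloring.

Yes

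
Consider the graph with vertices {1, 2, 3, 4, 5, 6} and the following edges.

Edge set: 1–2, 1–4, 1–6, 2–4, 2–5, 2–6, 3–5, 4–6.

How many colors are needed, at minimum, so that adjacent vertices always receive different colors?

1, 2, 4, 6 form a clique, so at least 4 colors are needed.
One proper 4-coloring: 1=c, 2=a, 3=a, 4=b, 5=b, 6=d. Each edge has distinct colors on its endpoints.

4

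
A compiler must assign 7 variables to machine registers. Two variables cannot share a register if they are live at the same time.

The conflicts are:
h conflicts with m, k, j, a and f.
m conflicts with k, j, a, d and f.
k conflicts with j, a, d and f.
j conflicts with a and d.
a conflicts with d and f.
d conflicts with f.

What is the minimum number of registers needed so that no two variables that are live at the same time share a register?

h, m, k, j, a are mutually in conflict, so at least 5 registers are needed.
5 registers suffice: register 1 → {m}; register 2 → {a}; register 3 → {k}; register 4 → {h, d}; register 5 → {j, f}. Every pair that conflicts lands in different registers.

5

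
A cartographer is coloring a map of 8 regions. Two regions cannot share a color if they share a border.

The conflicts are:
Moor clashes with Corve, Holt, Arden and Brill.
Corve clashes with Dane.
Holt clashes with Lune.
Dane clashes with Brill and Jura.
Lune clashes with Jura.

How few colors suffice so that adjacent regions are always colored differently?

Moor and Corve conflict, so at least 2 colors are needed.
2 colors suffice: color 1 → {Moor, Dane, Lune}; color 2 → {Corve, Holt, Arden, Brill, Jura}. Every pair that conflicts lands in different colors.

2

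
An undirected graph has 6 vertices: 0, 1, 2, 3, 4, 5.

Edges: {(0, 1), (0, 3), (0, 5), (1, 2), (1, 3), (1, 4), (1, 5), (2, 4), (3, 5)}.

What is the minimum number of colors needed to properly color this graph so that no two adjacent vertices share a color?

0, 1, 3, 5 form a clique, so at least 4 colors are needed.
4 colors suffice: color red → {1}; color blue → {2, 5}; color green → {0, 4}; color yellow → {3}. No two adjacent vertices share a color.

4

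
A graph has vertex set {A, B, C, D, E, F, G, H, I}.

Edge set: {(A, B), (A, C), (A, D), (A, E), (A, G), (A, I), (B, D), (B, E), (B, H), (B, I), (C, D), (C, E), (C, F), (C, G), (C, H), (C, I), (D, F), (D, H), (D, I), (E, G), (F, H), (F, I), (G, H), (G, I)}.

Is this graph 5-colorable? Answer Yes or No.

The chromatic number is 4. A, C, D, I are mutually adjacent (a clique of size 4), so at least 4 colors are needed.
4 colors suffice: color red → {B, C}; color blue → {E, H, I}; color green → {D, G}; color yellow → {A, F}.
Since 5 ≥ 4, a proper 5-coloring certainly exists.

Yes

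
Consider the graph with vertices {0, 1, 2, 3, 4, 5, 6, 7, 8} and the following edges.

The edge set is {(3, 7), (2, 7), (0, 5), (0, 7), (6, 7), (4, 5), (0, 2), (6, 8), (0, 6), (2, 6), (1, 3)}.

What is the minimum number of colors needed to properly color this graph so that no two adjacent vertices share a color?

4

0, 2, 6, 7 are mutually adjacent (a clique of size 4), so at least 4 colors are needed.
4 colors suffice: 0=a, 1=b, 2=d, 3=a, 4=a, 5=b, 6=c, 7=b, 8=a. Every edge joins two different colors.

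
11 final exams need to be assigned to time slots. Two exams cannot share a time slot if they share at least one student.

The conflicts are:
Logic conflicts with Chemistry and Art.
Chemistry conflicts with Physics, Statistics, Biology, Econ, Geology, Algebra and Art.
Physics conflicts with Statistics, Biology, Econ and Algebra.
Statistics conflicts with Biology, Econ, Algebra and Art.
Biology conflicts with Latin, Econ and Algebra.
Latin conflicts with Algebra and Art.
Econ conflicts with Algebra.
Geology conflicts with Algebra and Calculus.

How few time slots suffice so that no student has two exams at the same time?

Chemistry, Physics, Statistics, Biology, Econ, Algebra all conflict with each other, so at least 6 time slots are needed.
6 time slots suffice: time slot 1 → {Chemistry, Latin, Calculus}; time slot 2 → {Algebra, Art}; time slot 3 → {Logic, Biology, Geology}; time slot 4 → {Statistics}; time slot 5 → {Econ}; time slot 6 → {Physics}. Every pair that conflicts lands in different time slots.

6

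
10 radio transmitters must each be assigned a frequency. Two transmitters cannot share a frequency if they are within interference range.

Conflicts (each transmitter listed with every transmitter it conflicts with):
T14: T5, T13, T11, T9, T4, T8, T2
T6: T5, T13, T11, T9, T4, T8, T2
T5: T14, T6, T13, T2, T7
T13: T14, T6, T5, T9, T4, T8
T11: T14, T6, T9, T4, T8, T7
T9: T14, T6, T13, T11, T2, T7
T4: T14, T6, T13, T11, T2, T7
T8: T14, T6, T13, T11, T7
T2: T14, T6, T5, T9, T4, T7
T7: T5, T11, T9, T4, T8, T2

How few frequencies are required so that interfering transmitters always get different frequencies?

3

T14, T11, T9 all conflict with each other, so at least 3 frequencies are needed.
Using 3 frequencies: T14=1, T6=1, T5=3, T13=2, T11=2, T9=3, T4=3, T8=3, T2=2, T7=1. No two conflicting transmitters share a frequency.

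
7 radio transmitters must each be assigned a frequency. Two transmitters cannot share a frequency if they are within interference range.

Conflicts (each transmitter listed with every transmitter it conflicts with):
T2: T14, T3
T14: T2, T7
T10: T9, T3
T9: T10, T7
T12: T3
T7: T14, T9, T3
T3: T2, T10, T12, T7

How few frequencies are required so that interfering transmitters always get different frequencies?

T10 and T3 conflict, so at least 2 frequencies are needed.
A valid assignment using 2 frequencies: T2=2, T14=1, T10=2, T9=1, T12=2, T7=2, T3=1. Each listed conflict is separated.

2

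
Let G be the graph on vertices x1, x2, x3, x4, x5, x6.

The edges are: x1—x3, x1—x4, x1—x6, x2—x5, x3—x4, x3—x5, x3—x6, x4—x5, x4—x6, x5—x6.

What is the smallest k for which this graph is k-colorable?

x3, x4, x5, x6 are pairwise adjacent (a clique of size 4), so at least 4 colors are needed.
4 colors suffice: color 1 → {x1, x5}; color 2 → {x2, x6}; color 3 → {x4}; color 4 → {x3}. Each edge has distinct colors on its endpoints.

4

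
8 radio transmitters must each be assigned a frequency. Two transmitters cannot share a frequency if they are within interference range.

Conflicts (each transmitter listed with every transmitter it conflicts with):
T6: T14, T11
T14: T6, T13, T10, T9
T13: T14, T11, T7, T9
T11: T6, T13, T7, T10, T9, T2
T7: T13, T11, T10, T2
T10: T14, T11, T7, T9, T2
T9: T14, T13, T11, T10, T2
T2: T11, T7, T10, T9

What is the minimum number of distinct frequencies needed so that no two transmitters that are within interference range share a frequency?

4

T11, T10, T9, T2 are mutually in conflict, so at least 4 frequencies are needed.
A valid assignment using 4 frequencies: T6=2, T14=1, T13=3, T11=1, T7=2, T10=3, T9=2, T2=4. No two conflicting transmitters share a frequency.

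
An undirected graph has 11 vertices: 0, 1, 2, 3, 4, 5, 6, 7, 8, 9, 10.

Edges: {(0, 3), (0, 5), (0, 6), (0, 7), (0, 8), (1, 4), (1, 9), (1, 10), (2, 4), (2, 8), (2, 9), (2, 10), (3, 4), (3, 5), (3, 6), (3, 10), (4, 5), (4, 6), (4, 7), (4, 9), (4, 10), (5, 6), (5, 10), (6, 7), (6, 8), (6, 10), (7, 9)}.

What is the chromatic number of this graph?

3, 4, 5, 6, 10 are mutually adjacent (a clique of size 5), so at least 5 colors are needed.
5 colors suffice: color a → {0, 4}; color b → {1, 2, 6}; color c → {8, 9, 10}; color d → {3, 7}; color e → {5}. Each edge has distinct colors on its endpoints.

5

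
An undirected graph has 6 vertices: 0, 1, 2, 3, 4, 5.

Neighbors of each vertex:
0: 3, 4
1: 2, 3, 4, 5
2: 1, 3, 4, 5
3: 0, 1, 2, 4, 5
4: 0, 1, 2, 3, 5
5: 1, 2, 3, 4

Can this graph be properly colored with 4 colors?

1, 2, 3, 4, 5 are mutually adjacent (a clique of size 5), so at least 5 colors are needed.
So 4 colors are not enough.

No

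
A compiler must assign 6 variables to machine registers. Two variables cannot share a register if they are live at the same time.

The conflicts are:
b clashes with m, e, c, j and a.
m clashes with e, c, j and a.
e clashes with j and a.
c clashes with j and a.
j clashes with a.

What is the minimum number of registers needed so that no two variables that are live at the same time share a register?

5

b, m, e, j, a are mutually in conflict, so at least 5 registers are needed.
A valid assignment using 5 registers: b=2, m=4, e=5, c=5, j=1, a=3. No two conflicting variables share a register.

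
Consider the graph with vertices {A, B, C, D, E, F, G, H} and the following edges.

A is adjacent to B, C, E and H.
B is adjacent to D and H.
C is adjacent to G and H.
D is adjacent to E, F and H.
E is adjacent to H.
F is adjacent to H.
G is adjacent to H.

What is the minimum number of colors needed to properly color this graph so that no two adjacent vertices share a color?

3

D, F, H are pairwise adjacent, so at least 3 colors are needed.
One proper 3-coloring: A=2, B=3, C=3, D=2, E=3, F=3, G=2, H=1. Each edge has distinct colors on its endpoints.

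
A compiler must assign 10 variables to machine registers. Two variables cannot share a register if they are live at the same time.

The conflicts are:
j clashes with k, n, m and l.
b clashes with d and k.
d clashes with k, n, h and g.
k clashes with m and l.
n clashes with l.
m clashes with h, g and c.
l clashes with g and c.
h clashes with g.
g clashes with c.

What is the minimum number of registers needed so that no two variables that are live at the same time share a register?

3

d, h, g all conflict with each other, so at least 3 registers are needed.
A valid assignment using 3 registers: j=3, b=3, d=1, k=2, n=2, m=1, l=1, h=3, g=2, c=3. No two conflicting variables share a register.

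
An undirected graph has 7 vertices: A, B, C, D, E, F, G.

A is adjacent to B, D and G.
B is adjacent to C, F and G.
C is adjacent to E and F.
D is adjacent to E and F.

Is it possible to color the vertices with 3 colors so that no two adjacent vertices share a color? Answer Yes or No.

The chromatic number is 3. B, C, F form a triangle, so at least 3 colors are needed.
One proper 3-coloring: A=blue, B=red, C=green, D=red, E=blue, F=blue, G=green.
That is already a proper 3-coloring.

Yes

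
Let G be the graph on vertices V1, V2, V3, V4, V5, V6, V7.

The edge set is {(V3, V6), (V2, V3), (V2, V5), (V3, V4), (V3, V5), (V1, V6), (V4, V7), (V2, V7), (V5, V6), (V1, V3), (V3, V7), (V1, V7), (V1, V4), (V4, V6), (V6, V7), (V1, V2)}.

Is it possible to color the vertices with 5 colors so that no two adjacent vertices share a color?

The chromatic number is 5. V1, V3, V4, V6, V7 form a clique, so at least 5 colors are needed.
5 colors suffice: color R → {V3}; color B → {V2, V6}; color G → {V5, V7}; color Y → {V1}; color P → {V4}.
That is already a proper 5-coloring.

Yes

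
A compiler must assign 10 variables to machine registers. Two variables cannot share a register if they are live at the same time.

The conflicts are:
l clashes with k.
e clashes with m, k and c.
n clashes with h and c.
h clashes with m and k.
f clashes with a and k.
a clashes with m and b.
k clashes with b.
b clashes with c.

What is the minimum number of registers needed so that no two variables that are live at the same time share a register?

3

The cycle k-e-c-n-h-k has odd length 5, so it cannot be 2-colored; at least 3 registers are needed.
3 registers suffice: register 1 → {m, k, c}; register 2 → {l, e, h, f, b}; register 3 → {n, a}. No two conflicting variables share a register.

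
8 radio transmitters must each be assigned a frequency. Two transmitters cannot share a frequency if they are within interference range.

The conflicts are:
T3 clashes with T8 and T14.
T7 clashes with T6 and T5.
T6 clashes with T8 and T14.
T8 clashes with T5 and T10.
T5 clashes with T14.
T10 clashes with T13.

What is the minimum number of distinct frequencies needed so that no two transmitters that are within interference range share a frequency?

T7 and T6 conflict, so at least 2 frequencies are needed.
2 frequencies suffice: frequency 1 → {T7, T8, T14, T13}; frequency 2 → {T3, T6, T5, T10}. Each listed conflict is separated.

2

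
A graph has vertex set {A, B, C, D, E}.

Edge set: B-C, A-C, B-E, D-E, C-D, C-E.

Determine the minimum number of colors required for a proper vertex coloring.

3

B, C, E are pairwise adjacent, so at least 3 colors are needed.
3 colors suffice: color red → {C}; color blue → {A, E}; color green → {B, D}. Each edge has distinct colors on its endpoints.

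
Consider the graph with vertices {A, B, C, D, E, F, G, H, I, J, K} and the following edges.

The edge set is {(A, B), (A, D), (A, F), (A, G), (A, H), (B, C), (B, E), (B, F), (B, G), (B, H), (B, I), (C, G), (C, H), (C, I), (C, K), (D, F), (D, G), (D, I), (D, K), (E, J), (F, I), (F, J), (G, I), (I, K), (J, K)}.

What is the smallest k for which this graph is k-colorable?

B, C, G, I are mutually adjacent (a clique of size 4), so at least 4 colors are needed.
4 colors suffice: A=2, B=1, C=4, D=1, E=2, F=3, G=3, H=3, I=2, J=1, K=3. Every edge joins two different colors.

4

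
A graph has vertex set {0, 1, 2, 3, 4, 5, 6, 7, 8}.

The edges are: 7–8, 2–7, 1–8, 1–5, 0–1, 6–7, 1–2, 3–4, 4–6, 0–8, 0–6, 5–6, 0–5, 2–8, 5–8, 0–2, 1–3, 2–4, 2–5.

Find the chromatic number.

0, 1, 2, 5, 8 are mutually adjacent (a clique of size 5), so at least 5 colors are needed.
5 colors suffice: color a → {2, 3, 6}; color b → {4, 8}; color c → {5, 7}; color d → {0}; color e → {1}. Each edge has distinct colors on its endpoints.

5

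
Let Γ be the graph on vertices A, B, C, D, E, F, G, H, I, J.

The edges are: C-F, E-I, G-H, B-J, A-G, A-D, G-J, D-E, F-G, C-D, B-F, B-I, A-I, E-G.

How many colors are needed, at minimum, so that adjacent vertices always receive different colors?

3

The cycle J-G-A-I-B-J has odd length 5, so it cannot be 2-colored; at least 3 colors are needed.
One proper 3-coloring: A=blue, B=green, C=green, D=red, E=blue, F=blue, G=red, H=blue, I=red, J=blue. No two adjacent vertices share a color.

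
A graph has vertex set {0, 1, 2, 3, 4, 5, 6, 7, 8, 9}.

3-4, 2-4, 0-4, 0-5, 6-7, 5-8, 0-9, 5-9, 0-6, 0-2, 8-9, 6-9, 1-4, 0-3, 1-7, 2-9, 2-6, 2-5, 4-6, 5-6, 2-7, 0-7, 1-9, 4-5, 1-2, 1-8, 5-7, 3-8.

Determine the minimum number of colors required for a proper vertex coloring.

0, 2, 5, 6, 9 are pairwise adjacent (a clique of size 5), so at least 5 colors are needed.
5 colors suffice: color a → {0, 1}; color b → {3, 5}; color c → {2, 8}; color d → {4, 7, 9}; color e → {6}. Every edge joins two different colors.

5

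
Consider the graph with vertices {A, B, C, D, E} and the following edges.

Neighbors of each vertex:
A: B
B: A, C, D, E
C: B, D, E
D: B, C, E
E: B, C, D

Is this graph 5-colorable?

Yes

The chromatic number is 4. B, C, D, E are pairwise adjacent (a clique of size 4), so at least 4 colors are needed.
One proper 4-coloring: A=blue, B=red, C=green, D=yellow, E=blue.
Since 5 ≥ 4, a proper 5-coloring certainly exists.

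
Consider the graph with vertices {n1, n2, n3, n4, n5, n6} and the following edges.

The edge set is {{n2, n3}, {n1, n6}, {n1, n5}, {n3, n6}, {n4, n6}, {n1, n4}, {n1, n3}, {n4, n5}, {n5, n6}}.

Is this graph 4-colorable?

The chromatic number is 4. n1, n4, n5, n6 are pairwise adjacent (a clique of size 4), so at least 4 colors are needed.
One proper 4-coloring: n1=R, n2=R, n3=G, n4=G, n5=Y, n6=B.
That is already a proper 4-coloring.

Yes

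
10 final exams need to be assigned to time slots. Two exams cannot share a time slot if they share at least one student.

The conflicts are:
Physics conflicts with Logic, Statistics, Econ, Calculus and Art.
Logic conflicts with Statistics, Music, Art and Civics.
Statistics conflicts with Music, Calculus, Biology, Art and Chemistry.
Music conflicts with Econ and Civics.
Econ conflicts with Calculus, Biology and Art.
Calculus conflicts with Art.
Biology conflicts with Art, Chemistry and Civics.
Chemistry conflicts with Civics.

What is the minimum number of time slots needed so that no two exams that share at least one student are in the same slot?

Physics, Econ, Calculus, Art are mutually in conflict, so at least 4 time slots are needed.
A valid assignment using 4 time slots: Physics=4, Logic=3, Statistics=1, Music=2, Econ=1, Calculus=3, Biology=3, Art=2, Chemistry=2, Civics=1. Each listed conflict is separated.

4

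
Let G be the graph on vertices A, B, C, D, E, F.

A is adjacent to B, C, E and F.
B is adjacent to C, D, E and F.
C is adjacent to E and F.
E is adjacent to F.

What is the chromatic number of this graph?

5

A, B, C, E, F form a clique, so at least 5 colors are needed.
5 colors suffice: color 1 → {B}; color 2 → {D, F}; color 3 → {C}; color 4 → {E}; color 5 → {A}. Each edge has distinct colors on its endpoints.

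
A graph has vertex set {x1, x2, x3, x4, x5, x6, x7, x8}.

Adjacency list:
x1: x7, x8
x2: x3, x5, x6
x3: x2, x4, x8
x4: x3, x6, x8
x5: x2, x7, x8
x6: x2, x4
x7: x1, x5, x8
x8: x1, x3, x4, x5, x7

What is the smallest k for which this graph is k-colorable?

x1, x7, x8 are pairwise adjacent, so at least 3 colors are needed.
3 colors suffice: x1=B, x2=R, x3=B, x4=G, x5=B, x6=B, x7=G, x8=R. Each edge has distinct colors on its endpoints.

3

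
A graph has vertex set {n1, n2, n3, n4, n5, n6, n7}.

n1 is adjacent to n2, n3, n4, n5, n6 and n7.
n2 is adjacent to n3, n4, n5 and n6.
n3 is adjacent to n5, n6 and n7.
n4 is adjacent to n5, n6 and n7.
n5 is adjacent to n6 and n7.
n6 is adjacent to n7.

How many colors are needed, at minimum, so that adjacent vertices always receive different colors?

n1, n4, n5, n6, n7 form a clique, so at least 5 colors are needed.
5 colors suffice: color 1 → {n1}; color 2 → {n5}; color 3 → {n6}; color 4 → {n3, n4}; color 5 → {n2, n7}. No two adjacent vertices share a color.

5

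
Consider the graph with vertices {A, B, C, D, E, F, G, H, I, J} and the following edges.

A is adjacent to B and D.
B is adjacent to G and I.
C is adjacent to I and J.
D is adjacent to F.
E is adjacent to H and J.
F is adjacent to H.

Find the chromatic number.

3

The cycle D-A-B-I-C-J-E-H-F-D has odd length 9, so it cannot be 2-colored; at least 3 colors are needed.
3 colors suffice: color 1 → {B, C, D, H}; color 2 → {A, F, G, I, J}; color 3 → {E}. No two adjacent vertices share a color.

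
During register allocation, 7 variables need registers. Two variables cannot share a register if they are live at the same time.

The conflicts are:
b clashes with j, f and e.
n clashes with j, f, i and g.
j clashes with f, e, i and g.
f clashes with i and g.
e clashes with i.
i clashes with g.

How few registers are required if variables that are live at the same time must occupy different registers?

n, j, f, i, g are mutually in conflict, so at least 5 registers are needed.
5 registers suffice: register 1 → {j}; register 2 → {f, e}; register 3 → {b, i}; register 4 → {n}; register 5 → {g}. Each listed conflict is separated.

5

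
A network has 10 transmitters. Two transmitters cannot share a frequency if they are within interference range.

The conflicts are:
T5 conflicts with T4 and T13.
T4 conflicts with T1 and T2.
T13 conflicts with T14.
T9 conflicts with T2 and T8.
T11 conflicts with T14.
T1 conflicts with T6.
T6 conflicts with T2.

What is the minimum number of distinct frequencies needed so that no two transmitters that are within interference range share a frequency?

T4 and T1 conflict, so at least 2 frequencies are needed.
2 frequencies suffice: frequency 1 → {T4, T13, T9, T11, T6}; frequency 2 → {T5, T1, T2, T8, T14}. Every pair that conflicts lands in different frequencies.

2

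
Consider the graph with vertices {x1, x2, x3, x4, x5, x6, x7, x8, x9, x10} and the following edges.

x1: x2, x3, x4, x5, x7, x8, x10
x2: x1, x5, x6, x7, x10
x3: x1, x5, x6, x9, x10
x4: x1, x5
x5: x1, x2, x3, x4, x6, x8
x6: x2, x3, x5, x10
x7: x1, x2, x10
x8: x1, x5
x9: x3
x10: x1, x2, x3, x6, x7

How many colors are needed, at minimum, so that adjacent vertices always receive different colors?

4

x1, x2, x7, x10 are pairwise adjacent (a clique of size 4), so at least 4 colors are needed.
4 colors suffice: x1=1, x2=3, x3=3, x4=3, x5=2, x6=1, x7=4, x8=3, x9=1, x10=2. No two adjacent vertices share a color.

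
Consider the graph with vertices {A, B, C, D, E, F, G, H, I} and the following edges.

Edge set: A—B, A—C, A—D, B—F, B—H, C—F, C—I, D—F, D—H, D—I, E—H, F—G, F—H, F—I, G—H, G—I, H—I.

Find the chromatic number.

4

F, G, H, I are mutually adjacent (a clique of size 4), so at least 4 colors are needed.
4 colors suffice: color 1 → {A, E, F}; color 2 → {C, H}; color 3 → {B, I}; color 4 → {D, G}. No two adjacent vertices share a color.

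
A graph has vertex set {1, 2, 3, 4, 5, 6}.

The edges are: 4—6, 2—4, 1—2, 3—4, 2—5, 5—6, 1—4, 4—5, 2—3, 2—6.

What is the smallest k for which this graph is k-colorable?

4

2, 4, 5, 6 form a clique, so at least 4 colors are needed.
4 colors suffice: color a → {2}; color b → {4}; color c → {1, 3, 6}; color d → {5}. Each edge has distinct colors on its endpoints.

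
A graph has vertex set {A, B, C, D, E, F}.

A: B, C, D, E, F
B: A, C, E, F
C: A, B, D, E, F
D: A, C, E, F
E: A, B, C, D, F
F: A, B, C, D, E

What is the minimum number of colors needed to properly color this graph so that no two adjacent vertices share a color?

A, C, D, E, F are mutually adjacent (a clique of size 5), so at least 5 colors are needed.
5 colors suffice: color 1 → {E}; color 2 → {C}; color 3 → {F}; color 4 → {A}; color 5 → {B, D}. No two adjacent vertices share a color.

5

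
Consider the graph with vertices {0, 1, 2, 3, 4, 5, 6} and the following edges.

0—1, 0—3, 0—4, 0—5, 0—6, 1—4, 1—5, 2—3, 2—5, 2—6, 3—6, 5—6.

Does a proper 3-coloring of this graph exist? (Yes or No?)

The chromatic number is 3. 2, 5, 6 form a triangle, so at least 3 colors are needed.
3 colors suffice: color red → {0, 2}; color blue → {3, 4, 5}; color green → {1, 6}.
That is already a proper 3-coloring.

Yes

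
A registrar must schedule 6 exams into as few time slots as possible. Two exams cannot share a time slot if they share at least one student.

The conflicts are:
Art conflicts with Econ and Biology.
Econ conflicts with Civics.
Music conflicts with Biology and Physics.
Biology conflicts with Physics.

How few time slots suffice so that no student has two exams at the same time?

Music, Biology, Physics are mutually in conflict, so at least 3 time slots are needed.
3 time slots suffice: time slot 1 → {Econ, Biology}; time slot 2 → {Art, Music, Civics}; time slot 3 → {Physics}. Every pair that conflicts lands in different time slots.

3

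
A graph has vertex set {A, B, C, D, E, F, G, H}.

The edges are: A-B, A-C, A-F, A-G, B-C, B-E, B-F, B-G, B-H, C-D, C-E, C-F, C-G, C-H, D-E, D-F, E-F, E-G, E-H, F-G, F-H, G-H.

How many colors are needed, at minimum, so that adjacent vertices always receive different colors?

6

B, C, E, F, G, H are mutually adjacent (a clique of size 6), so at least 6 colors are needed.
6 colors suffice: color 1 → {C}; color 2 → {F}; color 3 → {D, G}; color 4 → {A, E}; color 5 → {B}; color 6 → {H}. Every edge joins two different colors.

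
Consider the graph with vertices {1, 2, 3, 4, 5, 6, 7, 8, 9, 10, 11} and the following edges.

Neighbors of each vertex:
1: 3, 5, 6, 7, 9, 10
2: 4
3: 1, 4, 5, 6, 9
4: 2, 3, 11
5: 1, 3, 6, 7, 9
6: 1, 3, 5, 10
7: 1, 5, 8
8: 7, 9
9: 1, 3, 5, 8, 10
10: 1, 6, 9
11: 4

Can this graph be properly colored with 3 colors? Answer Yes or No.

No

1, 3, 5, 6 are pairwise adjacent (a clique of size 4), so at least 4 colors are needed.
So 3 colors are not enough.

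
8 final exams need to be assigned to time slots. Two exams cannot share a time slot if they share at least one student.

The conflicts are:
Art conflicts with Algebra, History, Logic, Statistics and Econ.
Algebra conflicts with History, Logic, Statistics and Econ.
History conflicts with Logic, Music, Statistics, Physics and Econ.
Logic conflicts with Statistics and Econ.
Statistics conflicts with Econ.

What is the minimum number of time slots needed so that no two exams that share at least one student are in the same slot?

Art, Algebra, History, Logic, Statistics, Econ are mutually in conflict, so at least 6 time slots are needed.
Using 6 time slots: Art=5, Algebra=3, History=1, Logic=4, Music=2, Statistics=2, Physics=2, Econ=6. Every pair that conflicts lands in different time slots.

6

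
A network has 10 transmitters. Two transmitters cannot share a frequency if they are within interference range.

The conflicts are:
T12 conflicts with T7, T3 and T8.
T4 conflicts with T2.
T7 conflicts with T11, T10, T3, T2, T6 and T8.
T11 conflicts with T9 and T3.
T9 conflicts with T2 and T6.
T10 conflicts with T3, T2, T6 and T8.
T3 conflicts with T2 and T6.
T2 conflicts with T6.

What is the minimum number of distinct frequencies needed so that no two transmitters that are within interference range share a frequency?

T7, T10, T3, T2, T6 are mutually in conflict, so at least 5 frequencies are needed.
A valid assignment using 5 frequencies: T12=3, T4=1, T7=1, T11=3, T9=1, T10=5, T3=2, T2=3, T6=4, T8=2. Every pair that conflicts lands in different frequencies.

5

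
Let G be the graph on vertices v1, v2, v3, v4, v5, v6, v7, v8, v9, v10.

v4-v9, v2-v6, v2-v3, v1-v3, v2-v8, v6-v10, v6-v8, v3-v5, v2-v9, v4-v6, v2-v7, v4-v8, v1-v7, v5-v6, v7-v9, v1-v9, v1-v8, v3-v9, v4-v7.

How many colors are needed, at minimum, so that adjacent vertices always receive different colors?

3

v2, v7, v9 are pairwise adjacent, so at least 3 colors are needed.
3 colors suffice: v1=1, v2=1, v3=3, v4=1, v5=1, v6=2, v7=3, v8=3, v9=2, v10=1. Each edge has distinct colors on its endpoints.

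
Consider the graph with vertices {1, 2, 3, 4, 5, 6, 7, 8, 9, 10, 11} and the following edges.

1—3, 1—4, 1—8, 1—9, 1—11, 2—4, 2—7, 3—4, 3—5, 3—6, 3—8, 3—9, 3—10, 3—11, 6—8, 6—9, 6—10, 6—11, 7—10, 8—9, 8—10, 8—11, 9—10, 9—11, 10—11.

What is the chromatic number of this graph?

3, 6, 8, 9, 10, 11 are pairwise adjacent (a clique of size 6), so at least 6 colors are needed.
One proper 6-coloring: 1=d, 2=a, 3=a, 4=b, 5=b, 6=f, 7=b, 8=b, 9=e, 10=d, 11=c. No two adjacent vertices share a color.

6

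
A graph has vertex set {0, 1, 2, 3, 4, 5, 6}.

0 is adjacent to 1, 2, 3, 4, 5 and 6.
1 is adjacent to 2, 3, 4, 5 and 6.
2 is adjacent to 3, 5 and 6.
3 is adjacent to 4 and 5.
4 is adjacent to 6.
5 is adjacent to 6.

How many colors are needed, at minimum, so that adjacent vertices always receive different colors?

0, 1, 2, 3, 5 are mutually adjacent (a clique of size 5), so at least 5 colors are needed.
One proper 5-coloring: 0=red, 1=blue, 2=yellow, 3=green, 4=yellow, 5=purple, 6=green. No two adjacent vertices share a color.

5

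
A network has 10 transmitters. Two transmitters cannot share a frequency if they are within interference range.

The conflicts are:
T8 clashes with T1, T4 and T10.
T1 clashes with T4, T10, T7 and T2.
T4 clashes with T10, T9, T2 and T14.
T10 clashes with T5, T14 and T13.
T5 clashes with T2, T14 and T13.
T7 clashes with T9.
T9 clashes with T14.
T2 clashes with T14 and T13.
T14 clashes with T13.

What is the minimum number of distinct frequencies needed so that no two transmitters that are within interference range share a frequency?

4

T5, T2, T14, T13 pairwise conflict, so at least 4 frequencies are needed.
4 frequencies suffice: frequency 1 → {T1, T14}; frequency 2 → {T4, T5, T7}; frequency 3 → {T10, T9, T2}; frequency 4 → {T8, T13}. Every pair that conflicts lands in different frequencies.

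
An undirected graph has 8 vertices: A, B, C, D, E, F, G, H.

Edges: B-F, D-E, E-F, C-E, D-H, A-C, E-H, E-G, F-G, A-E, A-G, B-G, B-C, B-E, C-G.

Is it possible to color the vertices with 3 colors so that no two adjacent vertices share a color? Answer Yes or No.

No

B, E, F, G are mutually adjacent (a clique of size 4), so at least 4 colors are needed.
So 3 colors are not enough.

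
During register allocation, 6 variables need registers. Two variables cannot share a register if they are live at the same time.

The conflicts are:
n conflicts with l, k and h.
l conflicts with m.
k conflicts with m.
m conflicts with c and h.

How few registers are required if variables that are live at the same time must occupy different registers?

2

n and l conflict, so at least 2 registers are needed.
2 registers suffice: n=1, l=2, k=2, m=1, c=2, h=2. Every pair that conflicts lands in different registers.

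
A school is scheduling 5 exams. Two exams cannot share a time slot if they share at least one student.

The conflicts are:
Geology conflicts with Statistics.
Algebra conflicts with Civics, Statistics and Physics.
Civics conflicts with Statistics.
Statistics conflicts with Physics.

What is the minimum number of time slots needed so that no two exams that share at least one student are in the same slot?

3

Algebra, Civics, Statistics pairwise conflict, so at least 3 time slots are needed.
A valid assignment using 3 time slots: Geology=2, Algebra=2, Civics=3, Statistics=1, Physics=3. No two conflicting exams share a time slot.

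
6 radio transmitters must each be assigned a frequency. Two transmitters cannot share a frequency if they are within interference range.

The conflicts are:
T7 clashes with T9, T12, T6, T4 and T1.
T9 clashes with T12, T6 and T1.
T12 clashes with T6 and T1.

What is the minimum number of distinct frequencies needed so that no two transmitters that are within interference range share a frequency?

T7, T9, T12, T1 pairwise conflict, so at least 4 frequencies are needed.
A valid assignment using 4 frequencies: T7=1, T9=3, T12=2, T6=4, T4=2, T1=4. No two conflicting transmitters share a frequency.

4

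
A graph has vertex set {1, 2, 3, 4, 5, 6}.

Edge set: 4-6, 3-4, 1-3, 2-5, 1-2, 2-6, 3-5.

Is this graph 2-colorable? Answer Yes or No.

No

The cycle 2-5-3-4-6-2 has odd length 5, so it cannot be 2-colored; at least 3 colors are needed.
So 2 colors are not enough.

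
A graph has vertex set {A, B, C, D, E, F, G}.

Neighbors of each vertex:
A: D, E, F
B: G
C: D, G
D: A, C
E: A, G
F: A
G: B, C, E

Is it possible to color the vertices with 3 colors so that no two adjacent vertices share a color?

Yes

The chromatic number is 3. The cycle G-E-A-D-C-G has odd length 5, so it cannot be 2-colored; at least 3 colors are needed.
One proper 3-coloring: A=1, B=2, C=3, D=2, E=2, F=2, G=1.
That is already a proper 3-coloring.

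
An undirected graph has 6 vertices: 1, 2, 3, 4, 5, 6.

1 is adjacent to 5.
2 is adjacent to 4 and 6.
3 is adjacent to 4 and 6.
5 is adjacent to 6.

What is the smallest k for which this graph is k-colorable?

2

5 and 6 are adjacent, so at least 2 colors are needed.
2 colors suffice: color a → {1, 4, 6}; color b → {2, 3, 5}. Every edge joins two different colors.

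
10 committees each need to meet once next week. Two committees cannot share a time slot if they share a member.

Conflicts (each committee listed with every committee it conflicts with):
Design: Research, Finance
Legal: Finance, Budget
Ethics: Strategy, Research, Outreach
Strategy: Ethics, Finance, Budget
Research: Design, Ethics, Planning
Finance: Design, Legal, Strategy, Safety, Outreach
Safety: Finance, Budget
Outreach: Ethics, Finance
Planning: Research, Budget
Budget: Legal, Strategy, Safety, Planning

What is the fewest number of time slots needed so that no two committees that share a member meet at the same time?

The cycle Research-Planning-Budget-Strategy-Ethics-Research has odd length 5, so it cannot be 2-colored; at least 3 time slots are needed.
3 time slots suffice: Design=2, Legal=2, Ethics=3, Strategy=2, Research=1, Finance=1, Safety=2, Outreach=2, Planning=2, Budget=1. Every pair that conflicts lands in different time slots.

3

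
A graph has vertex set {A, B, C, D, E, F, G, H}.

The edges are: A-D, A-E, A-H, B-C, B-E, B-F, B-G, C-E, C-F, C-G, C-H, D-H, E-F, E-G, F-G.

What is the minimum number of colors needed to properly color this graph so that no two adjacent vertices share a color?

5

B, C, E, F, G form a clique, so at least 5 colors are needed.
5 colors suffice: A=1, B=5, C=1, D=3, E=2, F=4, G=3, H=2. Each edge has distinct colors on its endpoints.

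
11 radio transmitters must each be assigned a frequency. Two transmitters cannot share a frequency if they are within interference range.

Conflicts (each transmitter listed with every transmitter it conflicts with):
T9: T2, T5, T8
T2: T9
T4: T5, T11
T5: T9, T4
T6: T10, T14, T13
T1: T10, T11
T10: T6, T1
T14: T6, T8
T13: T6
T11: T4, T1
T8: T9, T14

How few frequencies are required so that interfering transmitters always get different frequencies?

The cycle T8-T14-T6-T10-T1-T11-T4-T5-T9-T8 has odd length 9, so it cannot be 2-colored; at least 3 frequencies are needed.
3 frequencies suffice: frequency 1 → {T9, T4, T6, T1}; frequency 2 → {T2, T5, T10, T13, T11, T8}; frequency 3 → {T14}. No two conflicting transmitters share a frequency.

3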